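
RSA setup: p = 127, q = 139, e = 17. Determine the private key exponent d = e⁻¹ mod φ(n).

6137

φ(n) = (p−1)(q−1) = 126·138 = 17388.
Need d with 17·d ≡ 1 (mod 17388). Apply the extended Euclidean algorithm:
17388 = 1022·17 + 14
17 = 1·14 + 3
14 = 4·3 + 2
3 = 1·2 + 1
2 = 2·1 + 0
Back-substitute:
1 = 3 − 2
1 = −14 + 5·3
1 = 5·17 − 6·14
1 = −6·17388 + 6137·17
So 17·6137 ≡ 1 (mod 17388), hence d = 6137.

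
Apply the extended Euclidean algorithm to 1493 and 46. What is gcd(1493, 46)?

1

Euclidean algorithm:
1493 = 32*46 + 21
46 = 2*21 + 4
21 = 5*4 + 1
4 = 4*1 + 0
gcd(1493, 46) = 1.
Back-substituting:
1 = 21 − 5·4
1 = −5·46 + 11·21
1 = 11·1493 − 357·46
So 1 = (11)·1493 + (-357)·46.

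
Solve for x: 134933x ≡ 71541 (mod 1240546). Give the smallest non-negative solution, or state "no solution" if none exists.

613061

First find gcd(134933, 1240546):
1240546 = 9×134933 + 26149
134933 = 5×26149 + 4188
26149 = 6×4188 + 1021
4188 = 4×1021 + 104
1021 = 9×104 + 85
104 = 1×85 + 19
85 = 4×19 + 9
19 = 2×9 + 1
9 = 9×1 + 0
gcd = 1, so a unique solution mod 1240546 exists.
Back-substitute for the Bézout coefficients:
1 = 19 − 2·9
1 = −2·85 + 9·19
1 = 9·104 − 11·85
1 = −11·1021 + 108·104
1 = 108·4188 − 443·1021
1 = −443·26149 + 2766·4188
1 = 2766·134933 − 14273·26149
1 = −14273·1240546 + 131223·134933
So 134933·(131223) ≡ 1 (mod 1240546), giving 134933⁻¹ ≡ 131223.
x ≡ 134933⁻¹·71541 ≡ 131223·71541 ≡ 613061 (mod 1240546).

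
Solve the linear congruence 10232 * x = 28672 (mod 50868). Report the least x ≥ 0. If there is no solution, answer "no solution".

First find gcd(10232, 50868):
50868 = 4·10232 + 9940
10232 = 1·9940 + 292
9940 = 34·292 + 12
292 = 24·12 + 4
12 = 3·4 + 0
gcd = 4 and 4 | 28672, so solutions exist. Divide through by 4: 2558x ≡ 7168 (mod 12717).
Now find 2558⁻¹ mod 12717:
12717 = 4×2558 + 2485
2558 = 1×2485 + 73
2485 = 34×73 + 3
73 = 24×3 + 1
3 = 3×1 + 0
Back-substitute:
1 = 73 − 24·3
1 = −24·2485 + 817·73
1 = 817·2558 − 841·2485
1 = −841·12717 + 4181·2558
So 2558⁻¹ ≡ 4181 (mod 12717).
Then x ≡ 4181·7168 ≡ 8156 (mod 12717); the smallest non-negative solution is x = 8156.

8156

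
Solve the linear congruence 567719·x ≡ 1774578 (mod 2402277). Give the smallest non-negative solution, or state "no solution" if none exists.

1336728

First find gcd(567719, 2402277):
2402277 = 4*567719 + 131401
567719 = 4*131401 + 42115
131401 = 3*42115 + 5056
42115 = 8*5056 + 1667
5056 = 3*1667 + 55
1667 = 30*55 + 17
55 = 3*17 + 4
17 = 4*4 + 1
4 = 4*1 + 0
gcd = 1, so a unique solution mod 2402277 exists.
Back-substitute for the Bézout coefficients:
1 = 17 − 4·4
1 = −4·55 + 13·17
1 = 13·1667 − 394·55
1 = −394·5056 + 1195·1667
1 = 1195·42115 − 9954·5056
1 = −9954·131401 + 31057·42115
1 = 31057·567719 − 134182·131401
1 = −134182·2402277 + 567785·567719
So 567719·(567785) ≡ 1 (mod 2402277), giving 567719⁻¹ ≡ 567785.
x ≡ 567719⁻¹·1774578 ≡ 567785·1774578 ≡ 1336728 (mod 2402277).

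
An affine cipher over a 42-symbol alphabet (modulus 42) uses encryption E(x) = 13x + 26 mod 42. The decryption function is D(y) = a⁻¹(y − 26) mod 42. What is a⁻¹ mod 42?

13

Apply the Euclidean algorithm to 42 and 13:
42 = 3·13 + 3
13 = 4·3 + 1
3 = 3·1 + 0
Since gcd(13, 42) = 1, back-substitute to write 1 as a combination:
1 = 13 − 4·3
1 = −4·42 + 13·13
So 13·13 ≡ 1 (mod 42).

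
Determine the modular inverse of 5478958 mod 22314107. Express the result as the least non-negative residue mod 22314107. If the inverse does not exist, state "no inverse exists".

1054538

Extended Euclidean algorithm:
22314107 = 4*5478958 + 398275
5478958 = 13*398275 + 301383
398275 = 1*301383 + 96892
301383 = 3*96892 + 10707
96892 = 9*10707 + 529
10707 = 20*529 + 127
529 = 4*127 + 21
127 = 6*21 + 1
21 = 21*1 + 0
Since gcd(5478958, 22314107) = 1, back-substitute to write 1 as a combination:
1 = 127 − 6·21
1 = −6·529 + 25·127
1 = 25·10707 − 506·529
1 = −506·96892 + 4579·10707
1 = 4579·301383 − 14243·96892
1 = −14243·398275 + 18822·301383
1 = 18822·5478958 − 258929·398275
1 = −258929·22314107 + 1054538·5478958
So 5478958·1054538 ≡ 1 (mod 22314107).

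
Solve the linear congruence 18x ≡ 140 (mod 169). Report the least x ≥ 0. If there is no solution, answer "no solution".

First find gcd(18, 169):
169 = 9*18 + 7
18 = 2*7 + 4
7 = 1*4 + 3
4 = 1*3 + 1
3 = 3*1 + 0
gcd = 1, so a unique solution mod 169 exists.
Back-substitute for the Bézout coefficients:
1 = 4 − 3
1 = −7 + 2·4
1 = 2·18 − 5·7
1 = −5·169 + 47·18
So 18·(47) ≡ 1 (mod 169), giving 18⁻¹ ≡ 47.
x ≡ 18⁻¹·140 ≡ 47·140 ≡ 158 (mod 169).

158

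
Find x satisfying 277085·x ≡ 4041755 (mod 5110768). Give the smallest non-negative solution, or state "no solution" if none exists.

First find gcd(277085, 5110768):
5110768 = 18*277085 + 123238
277085 = 2*123238 + 30609
123238 = 4*30609 + 802
30609 = 38*802 + 133
802 = 6*133 + 4
133 = 33*4 + 1
4 = 4*1 + 0
gcd = 1, so a unique solution mod 5110768 exists.
Back-substitute for the Bézout coefficients:
1 = 133 − 33·4
1 = −33·802 + 199·133
1 = 199·30609 − 7595·802
1 = −7595·123238 + 30579·30609
1 = 30579·277085 − 68753·123238
1 = −68753·5110768 + 1268133·277085
So 277085·(1268133) ≡ 1 (mod 5110768), giving 277085⁻¹ ≡ 1268133.
x ≡ 277085⁻¹·4041755 ≡ 1268133·4041755 ≡ 992343 (mod 5110768).

992343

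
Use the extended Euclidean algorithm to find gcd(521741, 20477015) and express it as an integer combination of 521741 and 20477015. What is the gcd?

1

Repeated division:
20477015 = 39·521741 + 129116
521741 = 4·129116 + 5277
129116 = 24·5277 + 2468
5277 = 2·2468 + 341
2468 = 7·341 + 81
341 = 4·81 + 17
81 = 4·17 + 13
17 = 1·13 + 4
13 = 3·4 + 1
4 = 4·1 + 0
gcd(521741, 20477015) = 1.
Working backward:
1 = 13 − 3·4
1 = −3·17 + 4·13
1 = 4·81 − 19·17
1 = −19·341 + 80·81
1 = 80·2468 − 579·341
1 = −579·5277 + 1238·2468
1 = 1238·129116 − 30291·5277
1 = −30291·521741 + 122402·129116
1 = 122402·20477015 − 4803969·521741
So 1 = (122402)·20477015 + (-4803969)·521741.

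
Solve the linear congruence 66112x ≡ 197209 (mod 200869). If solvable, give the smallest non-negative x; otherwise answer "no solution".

73199

First find gcd(66112, 200869):
200869 = 3×66112 + 2533
66112 = 26×2533 + 254
2533 = 9×254 + 247
254 = 1×247 + 7
247 = 35×7 + 2
7 = 3×2 + 1
2 = 2×1 + 0
gcd = 1, so a unique solution mod 200869 exists.
Back-substitute for the Bézout coefficients:
1 = 7 − 3·2
1 = −3·247 + 106·7
1 = 106·254 − 109·247
1 = −109·2533 + 1087·254
1 = 1087·66112 − 28371·2533
1 = −28371·200869 + 86200·66112
So 66112·(86200) ≡ 1 (mod 200869), giving 66112⁻¹ ≡ 86200.
x ≡ 66112⁻¹·197209 ≡ 86200·197209 ≡ 73199 (mod 200869).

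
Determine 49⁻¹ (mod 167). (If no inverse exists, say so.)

Apply the Euclidean algorithm to 167 and 49:
167 = 3×49 + 20
49 = 2×20 + 9
20 = 2×9 + 2
9 = 4×2 + 1
2 = 2×1 + 0
gcd = 1, so the inverse exists. Back-substitute:
1 = 9 − 4·2
1 = −4·20 + 9·9
1 = 9·49 − 22·20
1 = −22·167 + 75·49
So 49·75 ≡ 1 (mod 167).

75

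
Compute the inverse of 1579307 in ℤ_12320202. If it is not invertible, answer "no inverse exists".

Extended Euclidean algorithm:
12320202 = 7*1579307 + 1265053
1579307 = 1*1265053 + 314254
1265053 = 4*314254 + 8037
314254 = 39*8037 + 811
8037 = 9*811 + 738
811 = 1*738 + 73
738 = 10*73 + 8
73 = 9*8 + 1
8 = 8*1 + 0
The gcd is 1. Working backward:
1 = 73 − 9·8
1 = −9·738 + 91·73
1 = 91·811 − 100·738
1 = −100·8037 + 991·811
1 = 991·314254 − 38749·8037
1 = −38749·1265053 + 155987·314254
1 = 155987·1579307 − 194736·1265053
1 = −194736·12320202 + 1519139·1579307
So 1579307·1519139 ≡ 1 (mod 12320202).

1519139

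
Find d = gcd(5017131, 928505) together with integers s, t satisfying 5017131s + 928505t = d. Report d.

Repeated division:
5017131 = 5*928505 + 374606
928505 = 2*374606 + 179293
374606 = 2*179293 + 16020
179293 = 11*16020 + 3073
16020 = 5*3073 + 655
3073 = 4*655 + 453
655 = 1*453 + 202
453 = 2*202 + 49
202 = 4*49 + 6
49 = 8*6 + 1
6 = 6*1 + 0
gcd(5017131, 928505) = 1.
Working backward:
1 = 49 − 8·6
1 = −8·202 + 33·49
1 = 33·453 − 74·202
1 = −74·655 + 107·453
1 = 107·3073 − 502·655
1 = −502·16020 + 2617·3073
1 = 2617·179293 − 29289·16020
1 = −29289·374606 + 61195·179293
1 = 61195·928505 − 151679·374606
1 = −151679·5017131 + 819590·928505
So 1 = (-151679)·5017131 + (819590)·928505.

1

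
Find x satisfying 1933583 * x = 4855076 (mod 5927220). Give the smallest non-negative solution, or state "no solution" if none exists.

1432492

First find gcd(1933583, 5927220):
5927220 = 3·1933583 + 126471
1933583 = 15·126471 + 36518
126471 = 3·36518 + 16917
36518 = 2·16917 + 2684
16917 = 6·2684 + 813
2684 = 3·813 + 245
813 = 3·245 + 78
245 = 3·78 + 11
78 = 7·11 + 1
11 = 11·1 + 0
gcd = 1, so a unique solution mod 5927220 exists.
Back-substitute for the Bézout coefficients:
1 = 78 − 7·11
1 = −7·245 + 22·78
1 = 22·813 − 73·245
1 = −73·2684 + 241·813
1 = 241·16917 − 1519·2684
1 = −1519·36518 + 3279·16917
1 = 3279·126471 − 11356·36518
1 = −11356·1933583 + 173619·126471
1 = 173619·5927220 − 532213·1933583
So 1933583·(-532213) ≡ 1 (mod 5927220), giving 1933583⁻¹ ≡ 5395007.
x ≡ 1933583⁻¹·4855076 ≡ 5395007·4855076 ≡ 1432492 (mod 5927220).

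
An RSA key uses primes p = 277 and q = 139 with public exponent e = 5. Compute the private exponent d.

φ(n) = (p−1)(q−1) = 276·138 = 38088.
Need d with 5·d ≡ 1 (mod 38088). Apply the extended Euclidean algorithm:
38088 = 7617*5 + 3
5 = 1*3 + 2
3 = 1*2 + 1
2 = 2*1 + 0
Back-substitute:
1 = 3 − 2
1 = −5 + 2·3
1 = 2·38088 − 15235·5
So 5·(-15235) ≡ 1 (mod 38088), hence d ≡ -15235 ≡ 22853 (mod 38088).

22853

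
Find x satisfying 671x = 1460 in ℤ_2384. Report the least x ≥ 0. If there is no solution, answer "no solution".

1132

First find gcd(671, 2384):
2384 = 3·671 + 371
671 = 1·371 + 300
371 = 1·300 + 71
300 = 4·71 + 16
71 = 4·16 + 7
16 = 2·7 + 2
7 = 3·2 + 1
2 = 2·1 + 0
gcd = 1, so a unique solution mod 2384 exists.
Back-substitute for the Bézout coefficients:
1 = 7 − 3·2
1 = −3·16 + 7·7
1 = 7·71 − 31·16
1 = −31·300 + 131·71
1 = 131·371 − 162·300
1 = −162·671 + 293·371
1 = 293·2384 − 1041·671
So 671·(-1041) ≡ 1 (mod 2384), giving 671⁻¹ ≡ 1343.
x ≡ 671⁻¹·1460 ≡ 1343·1460 ≡ 1132 (mod 2384).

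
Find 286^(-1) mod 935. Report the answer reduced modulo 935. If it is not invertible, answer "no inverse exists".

Euclidean algorithm on 935, 286:
935 = 3·286 + 77
286 = 3·77 + 55
77 = 1·55 + 22
55 = 2·22 + 11
22 = 2·11 + 0
The gcd is 11, not 1, hence no inverse exists.

no inverse exists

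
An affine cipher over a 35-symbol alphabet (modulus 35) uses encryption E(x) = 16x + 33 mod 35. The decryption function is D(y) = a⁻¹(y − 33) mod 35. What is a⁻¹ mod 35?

11

Run Euclid on (35, 16):
35 = 2·16 + 3
16 = 5·3 + 1
3 = 3·1 + 0
gcd = 1, so the inverse exists. Back-substitute:
1 = 16 − 5·3
1 = −5·35 + 11·16
So 16·11 ≡ 1 (mod 35).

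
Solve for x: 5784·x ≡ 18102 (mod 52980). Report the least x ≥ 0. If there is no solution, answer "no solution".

gcd(5784, 52980):
52980 = 9·5784 + 924
5784 = 6·924 + 240
924 = 3·240 + 204
240 = 1·204 + 36
204 = 5·36 + 24
36 = 1·24 + 12
24 = 2·12 + 0
gcd = 12, but 12 ∤ 18102, so the congruence has no solution.

no solution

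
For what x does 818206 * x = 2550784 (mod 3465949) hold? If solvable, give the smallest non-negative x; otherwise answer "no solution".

First find gcd(818206, 3465949):
3465949 = 4×818206 + 193125
818206 = 4×193125 + 45706
193125 = 4×45706 + 10301
45706 = 4×10301 + 4502
10301 = 2×4502 + 1297
4502 = 3×1297 + 611
1297 = 2×611 + 75
611 = 8×75 + 11
75 = 6×11 + 9
11 = 1×9 + 2
9 = 4×2 + 1
2 = 2×1 + 0
gcd = 1, so a unique solution mod 3465949 exists.
Back-substitute for the Bézout coefficients:
1 = 9 − 4·2
1 = −4·11 + 5·9
1 = 5·75 − 34·11
1 = −34·611 + 277·75
1 = 277·1297 − 588·611
1 = −588·4502 + 2041·1297
1 = 2041·10301 − 4670·4502
1 = −4670·45706 + 20721·10301
1 = 20721·193125 − 87554·45706
1 = −87554·818206 + 370937·193125
1 = 370937·3465949 − 1571302·818206
So 818206·(-1571302) ≡ 1 (mod 3465949), giving 818206⁻¹ ≡ 1894647.
x ≡ 818206⁻¹·2550784 ≡ 1894647·2550784 ≡ 2616373 (mod 3465949).

2616373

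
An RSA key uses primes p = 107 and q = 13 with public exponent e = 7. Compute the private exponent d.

727

φ(n) = (p−1)(q−1) = 106·12 = 1272.
Need d with 7·d ≡ 1 (mod 1272). Apply the extended Euclidean algorithm:
1272 = 181*7 + 5
7 = 1*5 + 2
5 = 2*2 + 1
2 = 2*1 + 0
Back-substitute:
1 = 5 − 2·2
1 = −2·7 + 3·5
1 = 3·1272 − 545·7
So 7·(-545) ≡ 1 (mod 1272), hence d ≡ -545 ≡ 727 (mod 1272).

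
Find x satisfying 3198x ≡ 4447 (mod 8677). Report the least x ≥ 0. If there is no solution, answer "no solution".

8578

First find gcd(3198, 8677):
8677 = 2×3198 + 2281
3198 = 1×2281 + 917
2281 = 2×917 + 447
917 = 2×447 + 23
447 = 19×23 + 10
23 = 2×10 + 3
10 = 3×3 + 1
3 = 3×1 + 0
gcd = 1, so a unique solution mod 8677 exists.
Back-substitute for the Bézout coefficients:
1 = 10 − 3·3
1 = −3·23 + 7·10
1 = 7·447 − 136·23
1 = −136·917 + 279·447
1 = 279·2281 − 694·917
1 = −694·3198 + 973·2281
1 = 973·8677 − 2640·3198
So 3198·(-2640) ≡ 1 (mod 8677), giving 3198⁻¹ ≡ 6037.
x ≡ 3198⁻¹·4447 ≡ 6037·4447 ≡ 8578 (mod 8677).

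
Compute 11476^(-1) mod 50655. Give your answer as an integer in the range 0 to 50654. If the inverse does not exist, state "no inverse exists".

Run Euclid on (50655, 11476):
50655 = 4·11476 + 4751
11476 = 2·4751 + 1974
4751 = 2·1974 + 803
1974 = 2·803 + 368
803 = 2·368 + 67
368 = 5·67 + 33
67 = 2·33 + 1
33 = 33·1 + 0
The gcd is 1. Working backward:
1 = 67 − 2·33
1 = −2·368 + 11·67
1 = 11·803 − 24·368
1 = −24·1974 + 59·803
1 = 59·4751 − 142·1974
1 = −142·11476 + 343·4751
1 = 343·50655 − 1514·11476
Thus 11476·(-1514) ≡ 1 (mod 50655); reducing, -1514 mod 50655 = 49141.

49141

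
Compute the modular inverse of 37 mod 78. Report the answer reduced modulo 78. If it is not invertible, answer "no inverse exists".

Apply the Euclidean algorithm to 78 and 37:
78 = 2·37 + 4
37 = 9·4 + 1
4 = 4·1 + 0
The gcd is 1. Working backward:
1 = 37 − 9·4
1 = −9·78 + 19·37
So 37·19 ≡ 1 (mod 78).

19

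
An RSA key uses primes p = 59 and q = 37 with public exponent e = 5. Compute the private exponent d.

φ(n) = (p−1)(q−1) = 58·36 = 2088.
Need d with 5·d ≡ 1 (mod 2088). Apply the extended Euclidean algorithm:
2088 = 417*5 + 3
5 = 1*3 + 2
3 = 1*2 + 1
2 = 2*1 + 0
Back-substitute:
1 = 3 − 2
1 = −5 + 2·3
1 = 2·2088 − 835·5
So 5·(-835) ≡ 1 (mod 2088), hence d ≡ -835 ≡ 1253 (mod 2088).

1253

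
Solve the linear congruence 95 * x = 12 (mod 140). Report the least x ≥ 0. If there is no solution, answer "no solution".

no solution

gcd(95, 140):
140 = 1·95 + 45
95 = 2·45 + 5
45 = 9·5 + 0
gcd = 5, but 5 ∤ 12, so the congruence has no solution.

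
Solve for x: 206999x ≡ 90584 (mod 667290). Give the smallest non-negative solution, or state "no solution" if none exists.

First find gcd(206999, 667290):
667290 = 3·206999 + 46293
206999 = 4·46293 + 21827
46293 = 2·21827 + 2639
21827 = 8·2639 + 715
2639 = 3·715 + 494
715 = 1·494 + 221
494 = 2·221 + 52
221 = 4·52 + 13
52 = 4·13 + 0
gcd = 13 and 13 | 90584, so solutions exist. Divide through by 13: 15923x ≡ 6968 (mod 51330).
Now find 15923⁻¹ mod 51330:
51330 = 3×15923 + 3561
15923 = 4×3561 + 1679
3561 = 2×1679 + 203
1679 = 8×203 + 55
203 = 3×55 + 38
55 = 1×38 + 17
38 = 2×17 + 4
17 = 4×4 + 1
4 = 4×1 + 0
Back-substitute:
1 = 17 − 4·4
1 = −4·38 + 9·17
1 = 9·55 − 13·38
1 = −13·203 + 48·55
1 = 48·1679 − 397·203
1 = −397·3561 + 842·1679
1 = 842·15923 − 3765·3561
1 = −3765·51330 + 12137·15923
So 15923⁻¹ ≡ 12137 (mod 51330).
Then x ≡ 12137·6968 ≡ 30106 (mod 51330); the smallest non-negative solution is x = 30106.

30106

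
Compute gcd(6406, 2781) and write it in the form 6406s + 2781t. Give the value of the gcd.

Repeated division:
6406 = 2*2781 + 844
2781 = 3*844 + 249
844 = 3*249 + 97
249 = 2*97 + 55
97 = 1*55 + 42
55 = 1*42 + 13
42 = 3*13 + 3
13 = 4*3 + 1
3 = 3*1 + 0
gcd(6406, 2781) = 1.
Back-substituting:
1 = 13 − 4·3
1 = −4·42 + 13·13
1 = 13·55 − 17·42
1 = −17·97 + 30·55
1 = 30·249 − 77·97
1 = −77·844 + 261·249
1 = 261·2781 − 860·844
1 = −860·6406 + 1981·2781
So 1 = (-860)·6406 + (1981)·2781.

1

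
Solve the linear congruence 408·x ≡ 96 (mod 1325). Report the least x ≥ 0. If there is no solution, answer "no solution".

312

First find gcd(408, 1325):
1325 = 3×408 + 101
408 = 4×101 + 4
101 = 25×4 + 1
4 = 4×1 + 0
gcd = 1, so a unique solution mod 1325 exists.
Back-substitute for the Bézout coefficients:
1 = 101 − 25·4
1 = −25·408 + 101·101
1 = 101·1325 − 328·408
So 408·(-328) ≡ 1 (mod 1325), giving 408⁻¹ ≡ 997.
x ≡ 408⁻¹·96 ≡ 997·96 ≡ 312 (mod 1325).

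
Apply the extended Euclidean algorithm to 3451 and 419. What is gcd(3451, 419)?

Apply Euclid's algorithm to 3451 and 419:
3451 = 8*419 + 99
419 = 4*99 + 23
99 = 4*23 + 7
23 = 3*7 + 2
7 = 3*2 + 1
2 = 2*1 + 0
gcd(3451, 419) = 1.
Back-substituting:
1 = 7 − 3·2
1 = −3·23 + 10·7
1 = 10·99 − 43·23
1 = −43·419 + 182·99
1 = 182·3451 − 1499·419
So 1 = (182)·3451 + (-1499)·419.

1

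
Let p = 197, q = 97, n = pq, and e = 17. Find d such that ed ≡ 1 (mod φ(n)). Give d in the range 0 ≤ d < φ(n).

6641

φ(n) = (p−1)(q−1) = 196·96 = 18816.
Need d with 17·d ≡ 1 (mod 18816). Apply the extended Euclidean algorithm:
18816 = 1106·17 + 14
17 = 1·14 + 3
14 = 4·3 + 2
3 = 1·2 + 1
2 = 2·1 + 0
Back-substitute:
1 = 3 − 2
1 = −14 + 5·3
1 = 5·17 − 6·14
1 = −6·18816 + 6641·17
So 17·6641 ≡ 1 (mod 18816), hence d = 6641.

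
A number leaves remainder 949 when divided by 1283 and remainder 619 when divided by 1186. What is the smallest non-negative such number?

231889

Write x = 949 + 1283·k. Then 1283·k ≡ 619 − 949 ≡ 856 (mod 1186).
Need 1283⁻¹ mod 1186. Extended Euclid on (1186, 97):
1186 = 12·97 + 22
97 = 4·22 + 9
22 = 2·9 + 4
9 = 2·4 + 1
4 = 4·1 + 0
Back-substitute:
1 = 9 − 2·4
1 = −2·22 + 5·9
1 = 5·97 − 22·22
1 = −22·1186 + 269·97
1283⁻¹ ≡ 269 (mod 1186), so k ≡ 269·856 ≡ 180 (mod 1186).
x = 949 + 1283·180 = 231889.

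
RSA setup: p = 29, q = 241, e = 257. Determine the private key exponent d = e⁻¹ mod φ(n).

3713

φ(n) = (p−1)(q−1) = 28·240 = 6720.
Need d with 257·d ≡ 1 (mod 6720). Apply the extended Euclidean algorithm:
6720 = 26×257 + 38
257 = 6×38 + 29
38 = 1×29 + 9
29 = 3×9 + 2
9 = 4×2 + 1
2 = 2×1 + 0
Back-substitute:
1 = 9 − 4·2
1 = −4·29 + 13·9
1 = 13·38 − 17·29
1 = −17·257 + 115·38
1 = 115·6720 − 3007·257
So 257·(-3007) ≡ 1 (mod 6720), hence d ≡ -3007 ≡ 3713 (mod 6720).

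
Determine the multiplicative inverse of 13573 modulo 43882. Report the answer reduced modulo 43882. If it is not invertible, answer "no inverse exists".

30827

Extended Euclidean algorithm:
43882 = 3×13573 + 3163
13573 = 4×3163 + 921
3163 = 3×921 + 400
921 = 2×400 + 121
400 = 3×121 + 37
121 = 3×37 + 10
37 = 3×10 + 7
10 = 1×7 + 3
7 = 2×3 + 1
3 = 3×1 + 0
gcd = 1, so the inverse exists. Back-substitute:
1 = 7 − 2·3
1 = −2·10 + 3·7
1 = 3·37 − 11·10
1 = −11·121 + 36·37
1 = 36·400 − 119·121
1 = −119·921 + 274·400
1 = 274·3163 − 941·921
1 = −941·13573 + 4038·3163
1 = 4038·43882 − 13055·13573
So 13573·(-13055) ≡ 1 (mod 43882), and -13055 ≡ 30827 (mod 43882).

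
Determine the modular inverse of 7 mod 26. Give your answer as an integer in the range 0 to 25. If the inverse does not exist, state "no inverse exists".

15

Run Euclid on (26, 7):
26 = 3×7 + 5
7 = 1×5 + 2
5 = 2×2 + 1
2 = 2×1 + 0
The gcd is 1. Working backward:
1 = 5 − 2·2
1 = −2·7 + 3·5
1 = 3·26 − 11·7
So 7·(-11) ≡ 1 (mod 26), and -11 ≡ 15 (mod 26).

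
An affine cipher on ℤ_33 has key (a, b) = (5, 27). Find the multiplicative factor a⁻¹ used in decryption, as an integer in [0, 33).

Run Euclid on (33, 5):
33 = 6·5 + 3
5 = 1·3 + 2
3 = 1·2 + 1
2 = 2·1 + 0
The gcd is 1. Working backward:
1 = 3 − 2
1 = −5 + 2·3
1 = 2·33 − 13·5
Hence 5⁻¹ ≡ -13 ≡ 20 (mod 33).

20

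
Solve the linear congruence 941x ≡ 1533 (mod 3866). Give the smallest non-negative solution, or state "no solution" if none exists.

First find gcd(941, 3866):
3866 = 4·941 + 102
941 = 9·102 + 23
102 = 4·23 + 10
23 = 2·10 + 3
10 = 3·3 + 1
3 = 3·1 + 0
gcd = 1, so a unique solution mod 3866 exists.
Back-substitute for the Bézout coefficients:
1 = 10 − 3·3
1 = −3·23 + 7·10
1 = 7·102 − 31·23
1 = −31·941 + 286·102
1 = 286·3866 − 1175·941
So 941·(-1175) ≡ 1 (mod 3866), giving 941⁻¹ ≡ 2691.
x ≡ 941⁻¹·1533 ≡ 2691·1533 ≡ 281 (mod 3866).

281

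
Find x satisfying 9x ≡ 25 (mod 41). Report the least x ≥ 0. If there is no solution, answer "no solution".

First find gcd(9, 41):
41 = 4*9 + 5
9 = 1*5 + 4
5 = 1*4 + 1
4 = 4*1 + 0
gcd = 1, so a unique solution mod 41 exists.
Back-substitute for the Bézout coefficients:
1 = 5 − 4
1 = −9 + 2·5
1 = 2·41 − 9·9
So 9·(-9) ≡ 1 (mod 41), giving 9⁻¹ ≡ 32.
x ≡ 9⁻¹·25 ≡ 32·25 ≡ 21 (mod 41).

21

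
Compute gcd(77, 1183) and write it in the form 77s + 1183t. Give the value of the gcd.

Apply Euclid's algorithm to 1183 and 77:
1183 = 15*77 + 28
77 = 2*28 + 21
28 = 1*21 + 7
21 = 3*7 + 0
gcd(77, 1183) = 7.
Working backward:
7 = 28 − 21
7 = −77 + 3·28
7 = 3·1183 − 46·77
So 7 = (3)·1183 + (-46)·77.

7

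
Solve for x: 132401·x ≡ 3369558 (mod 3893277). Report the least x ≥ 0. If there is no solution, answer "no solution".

1235220

First find gcd(132401, 3893277):
3893277 = 29×132401 + 53648
132401 = 2×53648 + 25105
53648 = 2×25105 + 3438
25105 = 7×3438 + 1039
3438 = 3×1039 + 321
1039 = 3×321 + 76
321 = 4×76 + 17
76 = 4×17 + 8
17 = 2×8 + 1
8 = 8×1 + 0
gcd = 1, so a unique solution mod 3893277 exists.
Back-substitute for the Bézout coefficients:
1 = 17 − 2·8
1 = −2·76 + 9·17
1 = 9·321 − 38·76
1 = −38·1039 + 123·321
1 = 123·3438 − 407·1039
1 = −407·25105 + 2972·3438
1 = 2972·53648 − 6351·25105
1 = −6351·132401 + 15674·53648
1 = 15674·3893277 − 460897·132401
So 132401·(-460897) ≡ 1 (mod 3893277), giving 132401⁻¹ ≡ 3432380.
x ≡ 132401⁻¹·3369558 ≡ 3432380·3369558 ≡ 1235220 (mod 3893277).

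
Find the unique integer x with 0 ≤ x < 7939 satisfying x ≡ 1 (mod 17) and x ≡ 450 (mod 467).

Write x = 1 + 17·k. Then 17·k ≡ 450 − 1 ≡ 449 (mod 467).
Need 17⁻¹ mod 467. Extended Euclid on (467, 17):
467 = 27*17 + 8
17 = 2*8 + 1
8 = 8*1 + 0
Back-substitute:
1 = 17 − 2·8
1 = −2·467 + 55·17
17⁻¹ ≡ 55 (mod 467), so k ≡ 55·449 ≡ 411 (mod 467).
x = 1 + 17·411 = 6988.

6988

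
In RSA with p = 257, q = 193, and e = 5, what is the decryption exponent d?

φ(n) = (p−1)(q−1) = 256·192 = 49152.
Need d with 5·d ≡ 1 (mod 49152). Apply the extended Euclidean algorithm:
49152 = 9830·5 + 2
5 = 2·2 + 1
2 = 2·1 + 0
Back-substitute:
1 = 5 − 2·2
1 = −2·49152 + 19661·5
So 5·19661 ≡ 1 (mod 49152), hence d = 19661.

19661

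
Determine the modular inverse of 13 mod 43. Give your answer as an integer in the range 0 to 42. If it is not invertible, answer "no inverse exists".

Apply the Euclidean algorithm to 43 and 13:
43 = 3×13 + 4
13 = 3×4 + 1
4 = 4×1 + 0
The gcd is 1. Working backward:
1 = 13 − 3·4
1 = −3·43 + 10·13
So 13·10 ≡ 1 (mod 43).

10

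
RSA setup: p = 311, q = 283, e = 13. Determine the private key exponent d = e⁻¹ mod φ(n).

φ(n) = (p−1)(q−1) = 310·282 = 87420.
Need d with 13·d ≡ 1 (mod 87420). Apply the extended Euclidean algorithm:
87420 = 6724·13 + 8
13 = 1·8 + 5
8 = 1·5 + 3
5 = 1·3 + 2
3 = 1·2 + 1
2 = 2·1 + 0
Back-substitute:
1 = 3 − 2
1 = −5 + 2·3
1 = 2·8 − 3·5
1 = −3·13 + 5·8
1 = 5·87420 − 33623·13
So 13·(-33623) ≡ 1 (mod 87420), hence d ≡ -33623 ≡ 53797 (mod 87420).

53797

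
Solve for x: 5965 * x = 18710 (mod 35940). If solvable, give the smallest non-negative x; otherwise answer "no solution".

2606

First find gcd(5965, 35940):
35940 = 6×5965 + 150
5965 = 39×150 + 115
150 = 1×115 + 35
115 = 3×35 + 10
35 = 3×10 + 5
10 = 2×5 + 0
gcd = 5 and 5 | 18710, so solutions exist. Divide through by 5: 1193x ≡ 3742 (mod 7188).
Now find 1193⁻¹ mod 7188:
7188 = 6×1193 + 30
1193 = 39×30 + 23
30 = 1×23 + 7
23 = 3×7 + 2
7 = 3×2 + 1
2 = 2×1 + 0
Back-substitute:
1 = 7 − 3·2
1 = −3·23 + 10·7
1 = 10·30 − 13·23
1 = −13·1193 + 517·30
1 = 517·7188 − 3115·1193
So 1193·(-3115) ≡ 1 (mod 7188), i.e. 1193⁻¹ ≡ 4073.
Then x ≡ 4073·3742 ≡ 2606 (mod 7188); the smallest non-negative solution is x = 2606.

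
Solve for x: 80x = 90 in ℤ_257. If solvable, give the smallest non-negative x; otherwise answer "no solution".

First find gcd(80, 257):
257 = 3×80 + 17
80 = 4×17 + 12
17 = 1×12 + 5
12 = 2×5 + 2
5 = 2×2 + 1
2 = 2×1 + 0
gcd = 1, so a unique solution mod 257 exists.
Back-substitute for the Bézout coefficients:
1 = 5 − 2·2
1 = −2·12 + 5·5
1 = 5·17 − 7·12
1 = −7·80 + 33·17
1 = 33·257 − 106·80
So 80·(-106) ≡ 1 (mod 257), giving 80⁻¹ ≡ 151.
x ≡ 80⁻¹·90 ≡ 151·90 ≡ 226 (mod 257).

226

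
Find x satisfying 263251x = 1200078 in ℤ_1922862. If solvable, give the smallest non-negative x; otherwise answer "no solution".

589512

First find gcd(263251, 1922862):
1922862 = 7·263251 + 80105
263251 = 3·80105 + 22936
80105 = 3·22936 + 11297
22936 = 2·11297 + 342
11297 = 33·342 + 11
342 = 31·11 + 1
11 = 11·1 + 0
gcd = 1, so a unique solution mod 1922862 exists.
Back-substitute for the Bézout coefficients:
1 = 342 − 31·11
1 = −31·11297 + 1024·342
1 = 1024·22936 − 2079·11297
1 = −2079·80105 + 7261·22936
1 = 7261·263251 − 23862·80105
1 = −23862·1922862 + 174295·263251
So 263251·(174295) ≡ 1 (mod 1922862), giving 263251⁻¹ ≡ 174295.
x ≡ 263251⁻¹·1200078 ≡ 174295·1200078 ≡ 589512 (mod 1922862).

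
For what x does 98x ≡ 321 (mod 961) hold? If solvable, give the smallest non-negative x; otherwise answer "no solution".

523

First find gcd(98, 961):
961 = 9×98 + 79
98 = 1×79 + 19
79 = 4×19 + 3
19 = 6×3 + 1
3 = 3×1 + 0
gcd = 1, so a unique solution mod 961 exists.
Back-substitute for the Bézout coefficients:
1 = 19 − 6·3
1 = −6·79 + 25·19
1 = 25·98 − 31·79
1 = −31·961 + 304·98
So 98·(304) ≡ 1 (mod 961), giving 98⁻¹ ≡ 304.
x ≡ 98⁻¹·321 ≡ 304·321 ≡ 523 (mod 961).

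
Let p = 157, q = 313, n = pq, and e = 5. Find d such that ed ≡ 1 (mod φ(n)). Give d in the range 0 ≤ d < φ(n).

φ(n) = (p−1)(q−1) = 156·312 = 48672.
Need d with 5·d ≡ 1 (mod 48672). Apply the extended Euclidean algorithm:
48672 = 9734·5 + 2
5 = 2·2 + 1
2 = 2·1 + 0
Back-substitute:
1 = 5 − 2·2
1 = −2·48672 + 19469·5
So 5·19469 ≡ 1 (mod 48672), hence d = 19469.

19469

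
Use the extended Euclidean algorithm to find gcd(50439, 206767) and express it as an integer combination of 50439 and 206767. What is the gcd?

Repeated division:
206767 = 4*50439 + 5011
50439 = 10*5011 + 329
5011 = 15*329 + 76
329 = 4*76 + 25
76 = 3*25 + 1
25 = 25*1 + 0
gcd(50439, 206767) = 1.
Back-substituting:
1 = 76 − 3·25
1 = −3·329 + 13·76
1 = 13·5011 − 198·329
1 = −198·50439 + 1993·5011
1 = 1993·206767 − 8170·50439
So 1 = (1993)·206767 + (-8170)·50439.

1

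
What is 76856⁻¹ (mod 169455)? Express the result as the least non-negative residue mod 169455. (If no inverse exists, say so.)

Compute gcd(76856, 169455):
169455 = 2*76856 + 15743
76856 = 4*15743 + 13884
15743 = 1*13884 + 1859
13884 = 7*1859 + 871
1859 = 2*871 + 117
871 = 7*117 + 52
117 = 2*52 + 13
52 = 4*13 + 0
gcd(76856, 169455) = 13 ≠ 1, so 76856 has no multiplicative inverse modulo 169455.

no inverse exists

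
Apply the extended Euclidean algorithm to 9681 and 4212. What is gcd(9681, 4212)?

3

Apply Euclid's algorithm to 9681 and 4212:
9681 = 2*4212 + 1257
4212 = 3*1257 + 441
1257 = 2*441 + 375
441 = 1*375 + 66
375 = 5*66 + 45
66 = 1*45 + 21
45 = 2*21 + 3
21 = 7*3 + 0
gcd(9681, 4212) = 3.
Back-substituting:
3 = 45 − 2·21
3 = −2·66 + 3·45
3 = 3·375 − 17·66
3 = −17·441 + 20·375
3 = 20·1257 − 57·441
3 = −57·4212 + 191·1257
3 = 191·9681 − 439·4212
So 3 = (191)·9681 + (-439)·4212.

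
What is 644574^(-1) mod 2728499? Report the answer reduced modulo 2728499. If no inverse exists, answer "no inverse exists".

2593639

Extended Euclidean algorithm:
2728499 = 4·644574 + 150203
644574 = 4·150203 + 43762
150203 = 3·43762 + 18917
43762 = 2·18917 + 5928
18917 = 3·5928 + 1133
5928 = 5·1133 + 263
1133 = 4·263 + 81
263 = 3·81 + 20
81 = 4·20 + 1
20 = 20·1 + 0
gcd = 1, so the inverse exists. Back-substitute:
1 = 81 − 4·20
1 = −4·263 + 13·81
1 = 13·1133 − 56·263
1 = −56·5928 + 293·1133
1 = 293·18917 − 935·5928
1 = −935·43762 + 2163·18917
1 = 2163·150203 − 7424·43762
1 = −7424·644574 + 31859·150203
1 = 31859·2728499 − 134860·644574
So 644574·(-134860) ≡ 1 (mod 2728499), and -134860 ≡ 2593639 (mod 2728499).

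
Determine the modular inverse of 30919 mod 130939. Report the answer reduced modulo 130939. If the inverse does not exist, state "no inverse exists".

113055

gcd(130939, 30919) by repeated division:
130939 = 4×30919 + 7263
30919 = 4×7263 + 1867
7263 = 3×1867 + 1662
1867 = 1×1662 + 205
1662 = 8×205 + 22
205 = 9×22 + 7
22 = 3×7 + 1
7 = 7×1 + 0
gcd = 1, so the inverse exists. Back-substitute:
1 = 22 − 3·7
1 = −3·205 + 28·22
1 = 28·1662 − 227·205
1 = −227·1867 + 255·1662
1 = 255·7263 − 992·1867
1 = −992·30919 + 4223·7263
1 = 4223·130939 − 17884·30919
So 30919·(-17884) ≡ 1 (mod 130939), and -17884 ≡ 113055 (mod 130939).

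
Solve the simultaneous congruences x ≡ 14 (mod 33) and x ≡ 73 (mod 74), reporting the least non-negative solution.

443

Write x = 14 + 33·k. Then 33·k ≡ 73 − 14 ≡ 59 (mod 74).
Need 33⁻¹ mod 74. Extended Euclid on (74, 33):
74 = 2×33 + 8
33 = 4×8 + 1
8 = 8×1 + 0
Back-substitute:
1 = 33 − 4·8
1 = −4·74 + 9·33
33⁻¹ ≡ 9 (mod 74), so k ≡ 9·59 ≡ 13 (mod 74).
x = 14 + 33·13 = 443.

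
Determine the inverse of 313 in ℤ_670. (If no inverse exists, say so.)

137

Run Euclid on (670, 313):
670 = 2·313 + 44
313 = 7·44 + 5
44 = 8·5 + 4
5 = 1·4 + 1
4 = 4·1 + 0
The gcd is 1. Working backward:
1 = 5 − 4
1 = −44 + 9·5
1 = 9·313 − 64·44
1 = −64·670 + 137·313
So 313·137 ≡ 1 (mod 670).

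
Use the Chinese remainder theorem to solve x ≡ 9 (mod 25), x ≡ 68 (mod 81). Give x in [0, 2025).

Write x = 9 + 25·k. Then 25·k ≡ 68 − 9 ≡ 59 (mod 81).
Need 25⁻¹ mod 81. Extended Euclid on (81, 25):
81 = 3*25 + 6
25 = 4*6 + 1
6 = 6*1 + 0
Back-substitute:
1 = 25 − 4·6
1 = −4·81 + 13·25
25⁻¹ ≡ 13 (mod 81), so k ≡ 13·59 ≡ 38 (mod 81).
x = 9 + 25·38 = 959.

959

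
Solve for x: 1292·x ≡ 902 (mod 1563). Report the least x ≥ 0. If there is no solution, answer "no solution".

187

First find gcd(1292, 1563):
1563 = 1×1292 + 271
1292 = 4×271 + 208
271 = 1×208 + 63
208 = 3×63 + 19
63 = 3×19 + 6
19 = 3×6 + 1
6 = 6×1 + 0
gcd = 1, so a unique solution mod 1563 exists.
Back-substitute for the Bézout coefficients:
1 = 19 − 3·6
1 = −3·63 + 10·19
1 = 10·208 − 33·63
1 = −33·271 + 43·208
1 = 43·1292 − 205·271
1 = −205·1563 + 248·1292
So 1292·(248) ≡ 1 (mod 1563), giving 1292⁻¹ ≡ 248.
x ≡ 1292⁻¹·902 ≡ 248·902 ≡ 187 (mod 1563).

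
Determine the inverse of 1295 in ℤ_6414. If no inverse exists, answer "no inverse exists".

Apply the Euclidean algorithm to 6414 and 1295:
6414 = 4·1295 + 1234
1295 = 1·1234 + 61
1234 = 20·61 + 14
61 = 4·14 + 5
14 = 2·5 + 4
5 = 1·4 + 1
4 = 4·1 + 0
The gcd is 1. Working backward:
1 = 5 − 4
1 = −14 + 3·5
1 = 3·61 − 13·14
1 = −13·1234 + 263·61
1 = 263·1295 − 276·1234
1 = −276·6414 + 1367·1295
So 1295·1367 ≡ 1 (mod 6414).

1367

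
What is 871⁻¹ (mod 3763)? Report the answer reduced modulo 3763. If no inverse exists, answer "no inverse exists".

3210

Apply the Euclidean algorithm to 3763 and 871:
3763 = 4·871 + 279
871 = 3·279 + 34
279 = 8·34 + 7
34 = 4·7 + 6
7 = 1·6 + 1
6 = 6·1 + 0
Since gcd(871, 3763) = 1, back-substitute to write 1 as a combination:
1 = 7 − 6
1 = −34 + 5·7
1 = 5·279 − 41·34
1 = −41·871 + 128·279
1 = 128·3763 − 553·871
Thus 871·(-553) ≡ 1 (mod 3763); reducing, -553 mod 3763 = 3210.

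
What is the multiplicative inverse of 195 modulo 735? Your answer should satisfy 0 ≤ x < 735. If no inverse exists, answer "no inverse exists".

no inverse exists

Compute gcd(195, 735):
735 = 3*195 + 150
195 = 1*150 + 45
150 = 3*45 + 15
45 = 3*15 + 0
The gcd is 15, not 1, hence no inverse exists.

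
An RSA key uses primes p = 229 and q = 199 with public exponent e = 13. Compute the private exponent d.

27781

φ(n) = (p−1)(q−1) = 228·198 = 45144.
Need d with 13·d ≡ 1 (mod 45144). Apply the extended Euclidean algorithm:
45144 = 3472×13 + 8
13 = 1×8 + 5
8 = 1×5 + 3
5 = 1×3 + 2
3 = 1×2 + 1
2 = 2×1 + 0
Back-substitute:
1 = 3 − 2
1 = −5 + 2·3
1 = 2·8 − 3·5
1 = −3·13 + 5·8
1 = 5·45144 − 17363·13
So 13·(-17363) ≡ 1 (mod 45144), hence d ≡ -17363 ≡ 27781 (mod 45144).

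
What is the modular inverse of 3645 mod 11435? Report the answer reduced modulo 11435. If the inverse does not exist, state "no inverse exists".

Euclidean algorithm on 11435, 3645:
11435 = 3*3645 + 500
3645 = 7*500 + 145
500 = 3*145 + 65
145 = 2*65 + 15
65 = 4*15 + 5
15 = 3*5 + 0
gcd(3645, 11435) = 5 ≠ 1, so 3645 has no multiplicative inverse modulo 11435.

no inverse exists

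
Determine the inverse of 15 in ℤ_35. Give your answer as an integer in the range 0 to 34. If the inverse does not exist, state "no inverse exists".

Compute gcd(15, 35):
35 = 2·15 + 5
15 = 3·5 + 0
The gcd is 5, not 1, hence no inverse exists.

no inverse exists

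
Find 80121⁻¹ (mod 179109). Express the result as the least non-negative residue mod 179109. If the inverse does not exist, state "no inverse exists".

no inverse exists

Euclidean algorithm on 179109, 80121:
179109 = 2×80121 + 18867
80121 = 4×18867 + 4653
18867 = 4×4653 + 255
4653 = 18×255 + 63
255 = 4×63 + 3
63 = 21×3 + 0
Since gcd = 3 > 1, 80121 is not a unit mod 179109.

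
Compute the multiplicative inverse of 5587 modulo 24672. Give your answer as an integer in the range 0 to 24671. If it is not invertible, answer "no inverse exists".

Run Euclid on (24672, 5587):
24672 = 4·5587 + 2324
5587 = 2·2324 + 939
2324 = 2·939 + 446
939 = 2·446 + 47
446 = 9·47 + 23
47 = 2·23 + 1
23 = 23·1 + 0
gcd = 1, so the inverse exists. Back-substitute:
1 = 47 − 2·23
1 = −2·446 + 19·47
1 = 19·939 − 40·446
1 = −40·2324 + 99·939
1 = 99·5587 − 238·2324
1 = −238·24672 + 1051·5587
So 5587·1051 ≡ 1 (mod 24672).

1051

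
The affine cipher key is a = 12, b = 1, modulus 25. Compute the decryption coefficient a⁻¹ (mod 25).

23

Apply the Euclidean algorithm to 25 and 12:
25 = 2·12 + 1
12 = 12·1 + 0
The gcd is 1. Working backward:
1 = 25 − 2·12
So 12·(-2) ≡ 1 (mod 25), and -2 ≡ 23 (mod 25).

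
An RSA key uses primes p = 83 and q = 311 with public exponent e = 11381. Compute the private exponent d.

φ(n) = (p−1)(q−1) = 82·310 = 25420.
Need d with 11381·d ≡ 1 (mod 25420). Apply the extended Euclidean algorithm:
25420 = 2*11381 + 2658
11381 = 4*2658 + 749
2658 = 3*749 + 411
749 = 1*411 + 338
411 = 1*338 + 73
338 = 4*73 + 46
73 = 1*46 + 27
46 = 1*27 + 19
27 = 1*19 + 8
19 = 2*8 + 3
8 = 2*3 + 2
3 = 1*2 + 1
2 = 2*1 + 0
Back-substitute:
1 = 3 − 2
1 = −8 + 3·3
1 = 3·19 − 7·8
1 = −7·27 + 10·19
1 = 10·46 − 17·27
1 = −17·73 + 27·46
1 = 27·338 − 125·73
1 = −125·411 + 152·338
1 = 152·749 − 277·411
1 = −277·2658 + 983·749
1 = 983·11381 − 4209·2658
1 = −4209·25420 + 9401·11381
So 11381·9401 ≡ 1 (mod 25420), hence d = 9401.

9401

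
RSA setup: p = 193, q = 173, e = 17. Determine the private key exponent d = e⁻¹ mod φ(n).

φ(n) = (p−1)(q−1) = 192·172 = 33024.
Need d with 17·d ≡ 1 (mod 33024). Apply the extended Euclidean algorithm:
33024 = 1942×17 + 10
17 = 1×10 + 7
10 = 1×7 + 3
7 = 2×3 + 1
3 = 3×1 + 0
Back-substitute:
1 = 7 − 2·3
1 = −2·10 + 3·7
1 = 3·17 − 5·10
1 = −5·33024 + 9713·17
So 17·9713 ≡ 1 (mod 33024), hence d = 9713.

9713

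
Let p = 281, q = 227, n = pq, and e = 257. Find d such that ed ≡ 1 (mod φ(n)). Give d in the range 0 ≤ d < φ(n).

7633

φ(n) = (p−1)(q−1) = 280·226 = 63280.
Need d with 257·d ≡ 1 (mod 63280). Apply the extended Euclidean algorithm:
63280 = 246*257 + 58
257 = 4*58 + 25
58 = 2*25 + 8
25 = 3*8 + 1
8 = 8*1 + 0
Back-substitute:
1 = 25 − 3·8
1 = −3·58 + 7·25
1 = 7·257 − 31·58
1 = −31·63280 + 7633·257
So 257·7633 ≡ 1 (mod 63280), hence d = 7633.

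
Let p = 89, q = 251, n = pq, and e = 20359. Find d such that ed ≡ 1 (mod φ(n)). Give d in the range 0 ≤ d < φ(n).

φ(n) = (p−1)(q−1) = 88·250 = 22000.
Need d with 20359·d ≡ 1 (mod 22000). Apply the extended Euclidean algorithm:
22000 = 1·20359 + 1641
20359 = 12·1641 + 667
1641 = 2·667 + 307
667 = 2·307 + 53
307 = 5·53 + 42
53 = 1·42 + 11
42 = 3·11 + 9
11 = 1·9 + 2
9 = 4·2 + 1
2 = 2·1 + 0
Back-substitute:
1 = 9 − 4·2
1 = −4·11 + 5·9
1 = 5·42 − 19·11
1 = −19·53 + 24·42
1 = 24·307 − 139·53
1 = −139·667 + 302·307
1 = 302·1641 − 743·667
1 = −743·20359 + 9218·1641
1 = 9218·22000 − 9961·20359
So 20359·(-9961) ≡ 1 (mod 22000), hence d ≡ -9961 ≡ 12039 (mod 22000).

12039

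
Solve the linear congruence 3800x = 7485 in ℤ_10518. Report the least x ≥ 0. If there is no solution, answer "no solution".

gcd(3800, 10518):
10518 = 2*3800 + 2918
3800 = 1*2918 + 882
2918 = 3*882 + 272
882 = 3*272 + 66
272 = 4*66 + 8
66 = 8*8 + 2
8 = 4*2 + 0
gcd = 2, but 2 ∤ 7485, so the congruence has no solution.

no solution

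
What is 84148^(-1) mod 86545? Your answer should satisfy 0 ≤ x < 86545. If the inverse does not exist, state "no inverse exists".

26682

Run Euclid on (86545, 84148):
86545 = 1·84148 + 2397
84148 = 35·2397 + 253
2397 = 9·253 + 120
253 = 2·120 + 13
120 = 9·13 + 3
13 = 4·3 + 1
3 = 3·1 + 0
gcd = 1, so the inverse exists. Back-substitute:
1 = 13 − 4·3
1 = −4·120 + 37·13
1 = 37·253 − 78·120
1 = −78·2397 + 739·253
1 = 739·84148 − 25943·2397
1 = −25943·86545 + 26682·84148
So 84148·26682 ≡ 1 (mod 86545).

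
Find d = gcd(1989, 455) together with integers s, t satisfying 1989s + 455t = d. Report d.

13

Repeated division:
1989 = 4·455 + 169
455 = 2·169 + 117
169 = 1·117 + 52
117 = 2·52 + 13
52 = 4·13 + 0
gcd(1989, 455) = 13.
Back-substituting:
13 = 117 − 2·52
13 = −2·169 + 3·117
13 = 3·455 − 8·169
13 = −8·1989 + 35·455
So 13 = (-8)·1989 + (35)·455.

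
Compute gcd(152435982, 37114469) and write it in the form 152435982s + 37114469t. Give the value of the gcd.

1

Repeated division:
152435982 = 4×37114469 + 3978106
37114469 = 9×3978106 + 1311515
3978106 = 3×1311515 + 43561
1311515 = 30×43561 + 4685
43561 = 9×4685 + 1396
4685 = 3×1396 + 497
1396 = 2×497 + 402
497 = 1×402 + 95
402 = 4×95 + 22
95 = 4×22 + 7
22 = 3×7 + 1
7 = 7×1 + 0
gcd(152435982, 37114469) = 1.
Working backward:
1 = 22 − 3·7
1 = −3·95 + 13·22
1 = 13·402 − 55·95
1 = −55·497 + 68·402
1 = 68·1396 − 191·497
1 = −191·4685 + 641·1396
1 = 641·43561 − 5960·4685
1 = −5960·1311515 + 179441·43561
1 = 179441·3978106 − 544283·1311515
1 = −544283·37114469 + 5077988·3978106
1 = 5077988·152435982 − 20856235·37114469
So 1 = (5077988)·152435982 + (-20856235)·37114469.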